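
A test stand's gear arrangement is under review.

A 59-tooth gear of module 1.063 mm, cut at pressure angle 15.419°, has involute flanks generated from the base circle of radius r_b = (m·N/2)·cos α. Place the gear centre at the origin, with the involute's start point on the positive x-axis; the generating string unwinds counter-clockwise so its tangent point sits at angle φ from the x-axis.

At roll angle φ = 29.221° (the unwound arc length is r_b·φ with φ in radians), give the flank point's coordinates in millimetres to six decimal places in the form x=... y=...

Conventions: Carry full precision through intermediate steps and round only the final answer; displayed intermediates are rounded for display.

x=33.909278 y=1.302247

class = single-mesh tooth geometry [base-circle involute, m = 1.063, 59T]
pitch radius r_p = m·N/2 = 1.063·59/2 = 31.358500
base radius r_b = r_p·cos α = 31.358500·cos 15.419° = 30.229823
roll angle φ = 29.221° = 0.51000266 rad
x = r_b·(cos φ + φ·sin φ) = 33.909278
y = r_b·(sin φ − φ·cos φ) = 1.302247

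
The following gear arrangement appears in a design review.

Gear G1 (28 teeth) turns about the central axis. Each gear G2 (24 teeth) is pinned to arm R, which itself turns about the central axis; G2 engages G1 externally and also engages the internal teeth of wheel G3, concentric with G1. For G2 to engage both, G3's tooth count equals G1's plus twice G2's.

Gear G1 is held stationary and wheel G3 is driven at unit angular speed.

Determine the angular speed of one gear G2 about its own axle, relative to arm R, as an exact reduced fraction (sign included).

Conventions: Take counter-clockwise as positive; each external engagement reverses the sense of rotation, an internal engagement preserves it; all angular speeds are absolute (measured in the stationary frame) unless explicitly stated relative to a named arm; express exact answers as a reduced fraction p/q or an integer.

topology: planetary set — G1 28T / G2 24T / G3 76T, arm = carrier (Willis)
ring teeth: 28 + 2·24 = 76
28(ω_sun−ω_arm) = −76(ω_ring−ω_arm),  ω_sun = 0, ω_ring = 1
28(0−ω_arm) = −76(1−ω_arm)  ⇒  104·ω_arm = 76  ⇒  ω_arm = 19/26
sun–planet mesh: 28·(0−19/26) = −24·(ω_p−ω_arm)  ⇒  ω_p−ω_arm = 133/156
exact speed ratio = 133/156

133/156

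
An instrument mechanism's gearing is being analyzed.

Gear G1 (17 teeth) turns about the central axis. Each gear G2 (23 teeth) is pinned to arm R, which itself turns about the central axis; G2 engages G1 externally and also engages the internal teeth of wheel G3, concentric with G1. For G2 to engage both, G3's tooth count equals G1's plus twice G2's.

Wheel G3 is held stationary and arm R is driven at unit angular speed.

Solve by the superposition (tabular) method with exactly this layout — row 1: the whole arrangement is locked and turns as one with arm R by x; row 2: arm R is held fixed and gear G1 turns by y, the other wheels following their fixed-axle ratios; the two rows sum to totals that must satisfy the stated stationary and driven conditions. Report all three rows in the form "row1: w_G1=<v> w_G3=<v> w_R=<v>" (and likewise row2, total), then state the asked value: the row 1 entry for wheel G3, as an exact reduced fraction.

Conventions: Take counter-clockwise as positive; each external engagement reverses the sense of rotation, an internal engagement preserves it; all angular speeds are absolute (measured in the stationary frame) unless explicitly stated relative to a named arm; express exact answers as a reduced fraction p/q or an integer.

topology: planetary set — G1 17T / G2 23T / G3 63T, arm = carrier (Willis)
superposition row 1 [locked train]: every member turns x
row 2 — arm fixed, fixed-axis ratios: sun y, ring −(17/63)·y, arm 0
boundary: total ω_ring = x − (17/63)·y = 0 and total ω_arm = x = 1  ⇒  y = 63/17, x = 1
row 2 ring = −(17/63)·63/17 = -1
totals (row 1 + row 2): sun 1 + 63/17 = 80/17, ring 1 + (-1) = 0, arm 1 + 0 = 1
asked cell (row1, ring) = 1

row1: w_G1=1 w_G3=1 w_R=1
row2: w_G1=63/17 w_G3=-1 w_R=0
total: w_G1=80/17 w_G3=0 w_R=1
asked value: 1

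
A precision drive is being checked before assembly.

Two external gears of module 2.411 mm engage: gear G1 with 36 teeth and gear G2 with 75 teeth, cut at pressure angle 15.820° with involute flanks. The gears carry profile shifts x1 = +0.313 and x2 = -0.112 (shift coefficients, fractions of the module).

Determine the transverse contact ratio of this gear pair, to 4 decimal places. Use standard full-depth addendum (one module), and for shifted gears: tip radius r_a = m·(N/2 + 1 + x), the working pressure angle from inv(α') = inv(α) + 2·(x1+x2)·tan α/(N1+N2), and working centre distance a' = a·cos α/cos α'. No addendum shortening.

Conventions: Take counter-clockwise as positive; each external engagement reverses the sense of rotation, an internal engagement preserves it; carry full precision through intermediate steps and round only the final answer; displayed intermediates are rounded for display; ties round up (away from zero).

1.9264

single-mesh involute tooth geometry (36T engaging 75T at module 2.411)
base radii: r_b1 = 41.754209, r_b2 = 86.987936
tip radii: r_a1 = 46.563643, r_a2 = 92.553468
inv(α') = inv(15.820°) + 2·(+0.313-0.112)·tan α/(36+75) = 0.00826362  ⇒  α' = 16.51921°
a' = a·cos α / cos α' = 133.8105·cos 15.820°/cos 16.51921° = 134.284825
action lengths: √(r_a1²−r_b1²) = 20.609679, √(r_a2²−r_b2²) = 31.610812
base pitch p_b = π·m·cos α = 7.287484
CR = (20.609679 + 31.610812 − 134.284825·sin 16.51921°)/7.287484 = 1.926367
contact ratio ≈ 1.9264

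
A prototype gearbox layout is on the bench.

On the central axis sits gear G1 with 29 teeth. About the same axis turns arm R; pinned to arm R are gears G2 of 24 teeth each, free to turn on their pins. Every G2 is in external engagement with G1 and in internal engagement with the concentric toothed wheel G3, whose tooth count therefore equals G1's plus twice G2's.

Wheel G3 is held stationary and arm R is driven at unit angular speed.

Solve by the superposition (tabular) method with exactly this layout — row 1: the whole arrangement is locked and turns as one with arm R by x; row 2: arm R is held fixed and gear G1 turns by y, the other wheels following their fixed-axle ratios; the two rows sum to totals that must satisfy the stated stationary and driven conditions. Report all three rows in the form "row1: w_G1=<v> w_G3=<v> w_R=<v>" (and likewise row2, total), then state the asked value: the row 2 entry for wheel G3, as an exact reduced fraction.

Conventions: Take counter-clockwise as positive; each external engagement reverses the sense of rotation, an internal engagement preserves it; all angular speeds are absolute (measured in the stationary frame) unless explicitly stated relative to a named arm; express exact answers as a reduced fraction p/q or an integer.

planetary set (29T centre, 24T on arm, 77T internal) — Willis relation
row 1 — lock + rotate with arm: ω_sun = ω_ring = ω_arm = x
row 2 (arm held, sun turns y): ω_ring = −(29/77)·y, ω_arm = 0
boundary: total ω_ring = x − (29/77)·y = 0 and total ω_arm = x = 1  ⇒  y = 77/29, x = 1
row 2 ring = −(29/77)·77/29 = -1
totals (row 1 + row 2): sun 1 + 77/29 = 106/29, ring 1 + (-1) = 0, arm 1 + 0 = 1
asked cell (row2, ring) = -1

row1: w_G1=1 w_G3=1 w_R=1
row2: w_G1=77/29 w_G3=-1 w_R=0
total: w_G1=106/29 w_G3=0 w_R=1
asked value: -1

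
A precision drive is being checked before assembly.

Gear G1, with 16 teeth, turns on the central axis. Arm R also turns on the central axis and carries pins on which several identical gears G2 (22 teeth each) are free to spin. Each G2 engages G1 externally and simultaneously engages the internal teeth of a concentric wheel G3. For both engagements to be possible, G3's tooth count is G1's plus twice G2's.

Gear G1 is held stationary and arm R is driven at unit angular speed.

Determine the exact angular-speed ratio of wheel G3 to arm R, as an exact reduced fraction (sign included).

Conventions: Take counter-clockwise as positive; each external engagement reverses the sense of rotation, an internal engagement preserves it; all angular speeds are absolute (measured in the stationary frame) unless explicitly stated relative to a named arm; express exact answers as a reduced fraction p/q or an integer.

topology: planetary set — G1 16T / G2 22T / G3 60T, arm = carrier (Willis)
ring teeth: 16 + 2·22 = 60
16(ω_sun−ω_arm) = −60(ω_ring−ω_arm),  ω_sun = 0, ω_arm = 1
ω_ring = 1 − (16/60)(0−1) = 19/15
ω_out/ω_in = 19/15

19/15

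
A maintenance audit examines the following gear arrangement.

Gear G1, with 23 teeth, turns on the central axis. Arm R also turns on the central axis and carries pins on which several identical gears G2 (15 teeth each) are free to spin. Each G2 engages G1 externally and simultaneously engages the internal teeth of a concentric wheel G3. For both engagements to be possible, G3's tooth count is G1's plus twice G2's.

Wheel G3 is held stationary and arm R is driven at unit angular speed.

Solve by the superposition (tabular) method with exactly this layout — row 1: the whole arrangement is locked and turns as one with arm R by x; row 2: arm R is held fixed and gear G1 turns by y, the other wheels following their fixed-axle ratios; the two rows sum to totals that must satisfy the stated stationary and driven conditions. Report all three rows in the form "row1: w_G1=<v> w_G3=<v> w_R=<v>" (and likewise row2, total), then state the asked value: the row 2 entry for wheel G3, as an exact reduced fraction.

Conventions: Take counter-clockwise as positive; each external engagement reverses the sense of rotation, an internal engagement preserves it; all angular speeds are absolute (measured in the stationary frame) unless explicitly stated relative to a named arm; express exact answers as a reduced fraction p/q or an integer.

class = planetary set [G3 = 23+2·15 = 53; Willis about the carrier]
superposition row 1 [locked train]: every member turns x
row 2 — arm fixed, fixed-axis ratios: sun y, ring −(23/53)·y, arm 0
boundary: total ω_ring = x − (23/53)·y = 0 and total ω_arm = x = 1  ⇒  y = 53/23, x = 1
row 2 ring = −(23/53)·53/23 = -1
totals (row 1 + row 2): sun 1 + 53/23 = 76/23, ring 1 + (-1) = 0, arm 1 + 0 = 1
asked cell (row2, ring) = -1

row1: w_G1=1 w_G3=1 w_R=1
row2: w_G1=53/23 w_G3=-1 w_R=0
total: w_G1=76/23 w_G3=0 w_R=1
asked value: -1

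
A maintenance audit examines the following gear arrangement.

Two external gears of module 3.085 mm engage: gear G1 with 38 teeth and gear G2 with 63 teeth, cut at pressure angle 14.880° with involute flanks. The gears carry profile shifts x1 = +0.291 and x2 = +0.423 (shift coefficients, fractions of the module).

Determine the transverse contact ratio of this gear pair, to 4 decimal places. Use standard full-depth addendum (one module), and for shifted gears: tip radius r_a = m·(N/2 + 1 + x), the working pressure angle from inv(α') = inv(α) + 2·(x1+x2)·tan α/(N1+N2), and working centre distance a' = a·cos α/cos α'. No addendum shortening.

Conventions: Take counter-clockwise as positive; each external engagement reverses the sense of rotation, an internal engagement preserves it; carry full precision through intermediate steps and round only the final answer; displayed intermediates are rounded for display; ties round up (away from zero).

1.9226

topology: single-mesh involute geometry — m = 3.085, 38T/63T pair
base radii: r_b1 = 56.649392, r_b2 = 93.918728
tip radii: r_a1 = 62.597735, r_a2 = 101.567455
inv(α') = inv(14.880°) + 2·(+0.291+0.423)·tan α/(38+63) = 0.00975740  ⇒  α' = 17.43707°
a' = a·cos α / cos α' = 155.7925·cos 14.880°/cos 17.43707° = 157.820501
action lengths: √(r_a1²−r_b1²) = 26.633116, √(r_a2²−r_b2²) = 38.668080
base pitch p_b = π·m·cos α = 9.366806
CR = (26.633116 + 38.668080 − 157.820501·sin 17.43707°)/9.366806 = 1.922640
contact ratio ≈ 1.9226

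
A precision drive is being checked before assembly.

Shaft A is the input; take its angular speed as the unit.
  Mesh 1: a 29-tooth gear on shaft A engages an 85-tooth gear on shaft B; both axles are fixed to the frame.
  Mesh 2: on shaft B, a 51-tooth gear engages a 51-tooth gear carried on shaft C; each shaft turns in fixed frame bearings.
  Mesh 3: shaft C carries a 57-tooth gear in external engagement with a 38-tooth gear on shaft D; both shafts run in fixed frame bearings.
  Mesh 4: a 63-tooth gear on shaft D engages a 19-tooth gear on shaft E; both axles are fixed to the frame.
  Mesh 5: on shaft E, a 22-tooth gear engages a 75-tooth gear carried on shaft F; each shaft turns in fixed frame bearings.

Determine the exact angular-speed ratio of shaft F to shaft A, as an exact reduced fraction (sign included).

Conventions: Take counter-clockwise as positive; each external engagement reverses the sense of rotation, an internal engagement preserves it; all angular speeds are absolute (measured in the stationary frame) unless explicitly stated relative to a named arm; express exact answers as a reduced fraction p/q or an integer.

class = fixed-axis compound train [5 meshes; 5 ratios multiply, 5 sense flips]
mesh 1 [29T→85T]: running ratio 29/85, sense −
mesh 2 [51T→51T]: running ratio 29/85, sense +
mesh 3 [57T→38T]: running ratio 87/170, sense −
mesh 4 [63T→19T]: running ratio 5481/3230, sense +
mesh 5 [22T→75T]: running ratio 20097/40375, sense −
ω_out/ω_in = -20097/40375

-20097/40375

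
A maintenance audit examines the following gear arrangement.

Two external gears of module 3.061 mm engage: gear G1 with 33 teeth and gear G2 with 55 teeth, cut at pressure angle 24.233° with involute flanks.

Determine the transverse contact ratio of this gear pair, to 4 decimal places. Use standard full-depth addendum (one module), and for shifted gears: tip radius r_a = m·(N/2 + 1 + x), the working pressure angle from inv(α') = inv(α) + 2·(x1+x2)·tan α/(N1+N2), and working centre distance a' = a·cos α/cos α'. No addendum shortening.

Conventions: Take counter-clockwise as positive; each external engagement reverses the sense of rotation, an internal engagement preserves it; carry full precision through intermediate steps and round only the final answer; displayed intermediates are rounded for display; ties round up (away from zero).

topology: single-mesh involute geometry — m = 3.061, 33T/55T pair
base radii: r_b1 = 46.056062, r_b2 = 76.760104
tip radii: r_a1 = 53.567500, r_a2 = 87.238500
no profile shift: α' = α, a' = a
action lengths: √(r_a1²−r_b1²) = 27.355368, √(r_a2²−r_b2²) = 41.454099
base pitch p_b = π·m·cos α = 8.769054
CR = (27.355368 + 41.454099 − 134.684000·sin 24.23300°)/8.769054 = 1.542772
contact ratio ≈ 1.5428

1.5428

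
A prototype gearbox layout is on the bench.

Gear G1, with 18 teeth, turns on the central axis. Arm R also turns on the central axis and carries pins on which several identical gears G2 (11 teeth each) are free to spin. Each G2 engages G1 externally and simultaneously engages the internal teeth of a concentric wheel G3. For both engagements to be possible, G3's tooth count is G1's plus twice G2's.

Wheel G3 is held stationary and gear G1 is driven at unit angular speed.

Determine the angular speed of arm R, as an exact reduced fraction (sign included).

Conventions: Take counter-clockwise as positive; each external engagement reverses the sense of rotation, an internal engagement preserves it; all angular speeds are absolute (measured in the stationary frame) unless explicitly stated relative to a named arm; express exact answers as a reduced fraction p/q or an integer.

class = planetary set [G3 = 18+2·11 = 40; Willis about the carrier]
ring teeth: 18 + 2·11 = 40
18(ω_sun−ω_arm) = −40(ω_ring−ω_arm),  ω_ring = 0, ω_sun = 1
18(1−ω_arm) = −40(0−ω_arm)  ⇒  58·ω_arm = 18  ⇒  ω_arm = 9/29
exact speed ratio = 9/29

9/29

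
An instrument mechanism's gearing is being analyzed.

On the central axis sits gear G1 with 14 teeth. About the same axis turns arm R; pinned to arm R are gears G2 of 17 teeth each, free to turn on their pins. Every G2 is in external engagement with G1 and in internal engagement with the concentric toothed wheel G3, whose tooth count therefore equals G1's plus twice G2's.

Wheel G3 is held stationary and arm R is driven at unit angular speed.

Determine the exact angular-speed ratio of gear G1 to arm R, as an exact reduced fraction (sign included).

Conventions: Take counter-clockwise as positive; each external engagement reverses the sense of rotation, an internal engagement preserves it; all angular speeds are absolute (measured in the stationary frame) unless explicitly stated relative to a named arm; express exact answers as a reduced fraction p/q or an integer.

topology: planetary set — G1 14T / G2 17T / G3 48T, arm = carrier (Willis)
ring teeth: 14 + 2·17 = 48
14(ω_sun−ω_arm) = −48(ω_ring−ω_arm),  ω_ring = 0, ω_arm = 1
ω_sun = 1 − (48/14)(0−1) = 31/7
ω_out/ω_in = 31/7

31/7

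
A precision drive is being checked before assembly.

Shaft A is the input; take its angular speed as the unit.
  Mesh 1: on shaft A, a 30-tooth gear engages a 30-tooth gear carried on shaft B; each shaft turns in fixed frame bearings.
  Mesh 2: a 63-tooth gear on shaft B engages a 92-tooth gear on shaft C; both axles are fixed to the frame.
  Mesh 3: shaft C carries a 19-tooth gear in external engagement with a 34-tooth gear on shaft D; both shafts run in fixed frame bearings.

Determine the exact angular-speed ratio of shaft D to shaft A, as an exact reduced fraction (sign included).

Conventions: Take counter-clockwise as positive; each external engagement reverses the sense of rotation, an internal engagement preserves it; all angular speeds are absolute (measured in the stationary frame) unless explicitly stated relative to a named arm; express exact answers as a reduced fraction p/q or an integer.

class = fixed-axis compound train [3 meshes; 3 ratios multiply, 3 sense flips]
mesh 1 [30T→30T]: running ratio 1, sense −
mesh 2 [63T→92T]: running ratio 63/92, sense +
mesh 3 [19T→34T]: running ratio 1197/3128, sense −
ω_out/ω_in = -1197/3128

-1197/3128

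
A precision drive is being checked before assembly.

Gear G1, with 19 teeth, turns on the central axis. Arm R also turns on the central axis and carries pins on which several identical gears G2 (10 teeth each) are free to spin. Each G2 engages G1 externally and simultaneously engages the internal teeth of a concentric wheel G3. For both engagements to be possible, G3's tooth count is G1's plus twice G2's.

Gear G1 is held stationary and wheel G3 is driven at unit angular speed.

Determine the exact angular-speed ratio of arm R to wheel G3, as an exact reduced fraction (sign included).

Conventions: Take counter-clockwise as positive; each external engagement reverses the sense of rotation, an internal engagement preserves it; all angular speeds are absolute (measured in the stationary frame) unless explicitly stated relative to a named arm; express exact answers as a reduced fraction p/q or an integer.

39/58

planetary set (19T centre, 10T on arm, 39T internal) — Willis relation
ring teeth: 19 + 2·10 = 39
19(ω_sun−ω_arm) = −39(ω_ring−ω_arm),  ω_sun = 0, ω_ring = 1
19(0−ω_arm) = −39(1−ω_arm)  ⇒  58·ω_arm = 39  ⇒  ω_arm = 39/58
ω_out/ω_in = 39/58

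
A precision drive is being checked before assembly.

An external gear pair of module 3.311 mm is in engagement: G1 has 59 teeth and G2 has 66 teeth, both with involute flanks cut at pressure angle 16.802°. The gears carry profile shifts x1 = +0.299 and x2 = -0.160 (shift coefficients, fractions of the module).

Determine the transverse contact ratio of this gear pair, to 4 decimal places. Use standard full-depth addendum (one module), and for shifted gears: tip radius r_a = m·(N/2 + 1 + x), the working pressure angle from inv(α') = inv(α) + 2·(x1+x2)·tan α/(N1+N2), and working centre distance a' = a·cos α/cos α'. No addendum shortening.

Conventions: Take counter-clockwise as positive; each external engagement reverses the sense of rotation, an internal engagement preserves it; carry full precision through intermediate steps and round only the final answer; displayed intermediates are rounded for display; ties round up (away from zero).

1.9565

class = single-mesh tooth geometry [involute pair 59T × 66T, m = 3.311]
base radii: r_b1 = 93.504718, r_b2 = 104.598498
tip radii: r_a1 = 101.975489, r_a2 = 112.044240
inv(α') = inv(16.802°) + 2·(+0.299-0.160)·tan α/(59+66) = 0.00937722  ⇒  α' = 17.21323°
a' = a·cos α / cos α' = 206.9375·cos 16.802°/cos 17.21323° = 207.392303
action lengths: √(r_a1²−r_b1²) = 40.692359, √(r_a2²−r_b2²) = 40.162993
base pitch p_b = π·m·cos α = 9.957754
CR = (40.692359 + 40.162993 − 207.392303·sin 17.21323°)/9.957754 = 1.956470
contact ratio ≈ 1.9565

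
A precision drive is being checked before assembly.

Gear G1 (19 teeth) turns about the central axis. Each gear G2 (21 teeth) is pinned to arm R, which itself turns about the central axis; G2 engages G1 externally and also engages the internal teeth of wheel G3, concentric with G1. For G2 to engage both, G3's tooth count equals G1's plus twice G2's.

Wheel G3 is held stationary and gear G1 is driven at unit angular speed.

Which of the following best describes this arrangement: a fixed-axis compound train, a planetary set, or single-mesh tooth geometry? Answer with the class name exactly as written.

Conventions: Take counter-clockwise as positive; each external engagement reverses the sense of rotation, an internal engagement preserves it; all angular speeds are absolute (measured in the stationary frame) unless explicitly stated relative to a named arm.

class = planetary set [G3 = 19+2·21 = 61; Willis about the carrier]
classification: planetary set

planetary set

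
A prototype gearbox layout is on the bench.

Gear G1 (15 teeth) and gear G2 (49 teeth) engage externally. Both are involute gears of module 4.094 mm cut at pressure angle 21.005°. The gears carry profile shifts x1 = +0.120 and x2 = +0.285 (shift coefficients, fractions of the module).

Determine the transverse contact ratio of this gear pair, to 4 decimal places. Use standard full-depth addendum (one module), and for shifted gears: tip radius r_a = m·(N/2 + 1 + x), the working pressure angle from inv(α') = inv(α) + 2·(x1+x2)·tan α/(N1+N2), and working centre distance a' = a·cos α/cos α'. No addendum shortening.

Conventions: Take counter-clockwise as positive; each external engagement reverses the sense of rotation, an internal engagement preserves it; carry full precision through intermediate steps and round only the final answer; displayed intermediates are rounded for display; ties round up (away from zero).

1.5062

class = single-mesh tooth geometry [involute pair 15T × 49T, m = 4.094]
base radii: r_b1 = 28.664627, r_b2 = 93.637780
tip radii: r_a1 = 35.290280, r_a2 = 105.563790
inv(α') = inv(21.005°) + 2·(+0.120+0.285)·tan α/(15+49) = 0.02221730  ⇒  α' = 22.73203°
a' = a·cos α / cos α' = 131.0080·cos 21.005°/cos 22.73203° = 132.602692
action lengths: √(r_a1²−r_b1²) = 20.585020, √(r_a2²−r_b2²) = 48.740946
base pitch p_b = π·m·cos α = 12.007011
CR = (20.585020 + 48.740946 − 132.602692·sin 22.73203°)/12.007011 = 1.506237
contact ratio ≈ 1.5062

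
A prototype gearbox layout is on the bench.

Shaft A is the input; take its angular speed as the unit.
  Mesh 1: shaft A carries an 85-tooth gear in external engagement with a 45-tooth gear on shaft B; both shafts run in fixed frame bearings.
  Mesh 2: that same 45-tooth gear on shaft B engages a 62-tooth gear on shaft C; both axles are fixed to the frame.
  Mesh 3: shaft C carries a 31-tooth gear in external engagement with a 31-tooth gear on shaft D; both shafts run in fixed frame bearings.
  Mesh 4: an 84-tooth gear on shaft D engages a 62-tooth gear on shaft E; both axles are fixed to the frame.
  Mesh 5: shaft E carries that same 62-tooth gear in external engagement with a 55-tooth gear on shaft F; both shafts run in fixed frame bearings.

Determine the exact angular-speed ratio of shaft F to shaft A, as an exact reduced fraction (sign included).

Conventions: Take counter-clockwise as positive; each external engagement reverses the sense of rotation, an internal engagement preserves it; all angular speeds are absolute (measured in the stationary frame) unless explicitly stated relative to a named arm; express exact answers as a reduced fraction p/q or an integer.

class = fixed-axis compound train [5 meshes; 5 ratios multiply, 5 sense flips]
mesh 1 [85T→45T]: running ratio 17/9, sense −
mesh 2 [45T→62T]: running ratio 85/62, sense +
mesh 3 [31T→31T]: running ratio 85/62, sense −
mesh 4 [84T→62T]: running ratio 1785/961, sense +
mesh 5 [62T→55T]: running ratio 714/341, sense −
ω_out/ω_in = -714/341

-714/341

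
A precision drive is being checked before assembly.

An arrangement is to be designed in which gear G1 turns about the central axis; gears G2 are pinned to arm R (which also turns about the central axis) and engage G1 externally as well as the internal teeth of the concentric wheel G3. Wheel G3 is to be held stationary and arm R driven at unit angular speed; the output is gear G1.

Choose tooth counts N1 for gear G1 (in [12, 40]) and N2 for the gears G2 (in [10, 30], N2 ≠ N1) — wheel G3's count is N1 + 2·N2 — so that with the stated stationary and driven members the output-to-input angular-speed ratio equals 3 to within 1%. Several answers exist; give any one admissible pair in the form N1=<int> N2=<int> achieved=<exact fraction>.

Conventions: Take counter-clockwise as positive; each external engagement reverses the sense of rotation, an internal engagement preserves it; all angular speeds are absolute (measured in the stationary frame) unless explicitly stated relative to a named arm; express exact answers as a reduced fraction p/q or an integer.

N1=20 N2=10 achieved=3

topology: planetary set — design target 3, arm = carrier (Willis)
Willis with ω_ring = 0: ω_sun/ω_arm = (N1+N3)/N1; set equal to 3  ⇒  N3/N1 = 3 − 1 = 2
N3 = N1 + 2·N2  ⇒  N2/N1 = (N3/N1 − 1)/2 = (2 − 1)/2 = 1/2
smallest multiple with N1 ≥ 12 and N2 ≥ 10: k = 10  ⇒  N1 = 10·2 = 20, N2 = 10·1 = 10 (N1 ≤ 40, N2 ≤ 30, N2 ≠ N1 ✓), N3 = 20 + 2·10 = 40
check: (N1+N3)/N1 with N1 = 20, N3 = 40 gives 3; |achieved − target| = 0 ≤ 3/100 ✓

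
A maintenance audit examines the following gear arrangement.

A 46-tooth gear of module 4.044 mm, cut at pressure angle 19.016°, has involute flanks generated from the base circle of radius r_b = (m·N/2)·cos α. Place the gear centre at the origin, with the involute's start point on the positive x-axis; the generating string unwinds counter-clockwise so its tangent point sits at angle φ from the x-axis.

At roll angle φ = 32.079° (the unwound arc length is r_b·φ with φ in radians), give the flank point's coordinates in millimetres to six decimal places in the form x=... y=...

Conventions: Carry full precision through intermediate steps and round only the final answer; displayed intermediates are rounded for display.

class = single-mesh tooth geometry [base-circle involute, m = 4.044, 46T]
pitch radius r_p = m·N/2 = 4.044·46/2 = 93.012000
base radius r_b = r_p·cos α = 93.012000·cos 19.016° = 87.936114
roll angle φ = 32.079° = 0.55988417 rad
x = r_b·(cos φ + φ·sin φ) = 100.657342
y = r_b·(sin φ − φ·cos φ) = 4.985000

x=100.657342 y=4.985000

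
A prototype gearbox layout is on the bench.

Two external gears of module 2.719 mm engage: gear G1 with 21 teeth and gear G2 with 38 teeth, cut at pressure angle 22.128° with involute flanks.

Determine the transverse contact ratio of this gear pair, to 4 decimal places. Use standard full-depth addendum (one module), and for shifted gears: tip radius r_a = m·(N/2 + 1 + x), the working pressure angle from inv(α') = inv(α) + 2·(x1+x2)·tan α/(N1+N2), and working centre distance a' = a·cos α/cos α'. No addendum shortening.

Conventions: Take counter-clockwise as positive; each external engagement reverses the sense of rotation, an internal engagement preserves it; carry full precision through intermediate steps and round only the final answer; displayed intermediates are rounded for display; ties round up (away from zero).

class = single-mesh tooth geometry [involute pair 21T × 38T, m = 2.719]
base radii: r_b1 = 26.446677, r_b2 = 47.855892
tip radii: r_a1 = 31.268500, r_a2 = 54.380000
no profile shift: α' = α, a' = a
action lengths: √(r_a1²−r_b1²) = 16.682097, √(r_a2²−r_b2²) = 25.826305
base pitch p_b = π·m·cos α = 7.912827
CR = (16.682097 + 25.826305 − 80.210500·sin 22.12800°)/7.912827 = 1.553800
contact ratio ≈ 1.5538

1.5538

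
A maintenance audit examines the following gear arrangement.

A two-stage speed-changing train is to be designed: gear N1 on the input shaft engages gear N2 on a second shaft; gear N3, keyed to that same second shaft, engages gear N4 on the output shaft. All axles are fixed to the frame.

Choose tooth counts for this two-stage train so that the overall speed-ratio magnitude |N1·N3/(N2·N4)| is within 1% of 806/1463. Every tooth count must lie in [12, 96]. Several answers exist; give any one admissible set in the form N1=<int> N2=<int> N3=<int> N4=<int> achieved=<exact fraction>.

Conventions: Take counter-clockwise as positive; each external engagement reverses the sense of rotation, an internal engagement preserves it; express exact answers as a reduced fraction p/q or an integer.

N1=13 N2=19 N3=62 N4=77 achieved=806/1463

2-stage fixed-axis compound train for ratio 806/1463
target = 806/1463 in lowest terms: an exact hit needs N1·N3 = k·806 and N2·N4 = k·1463 for one integer k, every count in [12, 96]; additionally prefer no 1:1 stage (N1 ≠ N2, N3 ≠ N4)
k = 1: N1·N3 = 806 = 13·62, N2·N4 = 1463 = 19·77
achieved = 13·62/(19·77) = 806/1463; |achieved − target| = 0 ≤ 403/73150 ✓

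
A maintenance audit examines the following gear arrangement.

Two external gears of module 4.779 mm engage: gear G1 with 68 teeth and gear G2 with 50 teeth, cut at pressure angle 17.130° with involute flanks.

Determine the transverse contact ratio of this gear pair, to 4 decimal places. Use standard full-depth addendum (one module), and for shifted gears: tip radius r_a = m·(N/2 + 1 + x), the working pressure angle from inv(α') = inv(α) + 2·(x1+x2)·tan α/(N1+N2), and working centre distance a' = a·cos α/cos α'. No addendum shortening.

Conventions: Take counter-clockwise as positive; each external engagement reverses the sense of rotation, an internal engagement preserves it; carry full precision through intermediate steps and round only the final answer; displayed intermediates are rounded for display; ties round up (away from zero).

class = single-mesh tooth geometry [involute pair 68T × 50T, m = 4.779]
base radii: r_b1 = 155.277946, r_b2 = 114.174961
tip radii: r_a1 = 167.265000, r_a2 = 124.254000
no profile shift: α' = α, a' = a
action lengths: √(r_a1²−r_b1²) = 62.179897, √(r_a2²−r_b2²) = 49.021780
base pitch p_b = π·m·cos α = 14.347649
CR = (62.179897 + 49.021780 − 281.961000·sin 17.13000°)/14.347649 = 1.962180
contact ratio ≈ 1.9622

1.9622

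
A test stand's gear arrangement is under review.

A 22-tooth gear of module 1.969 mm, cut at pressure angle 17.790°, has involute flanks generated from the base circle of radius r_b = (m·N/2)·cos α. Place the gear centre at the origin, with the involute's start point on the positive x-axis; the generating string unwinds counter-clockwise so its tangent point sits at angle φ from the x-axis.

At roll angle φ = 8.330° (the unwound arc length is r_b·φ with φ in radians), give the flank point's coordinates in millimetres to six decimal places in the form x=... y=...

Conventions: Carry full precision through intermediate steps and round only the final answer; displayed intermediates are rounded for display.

topology: single-mesh involute geometry — m = 1.969, N = 22
pitch radius r_p = m·N/2 = 1.969·22/2 = 21.659000
base radius r_b = r_p·cos α = 21.659000·cos 17.790° = 20.623326
roll angle φ = 8.330° = 0.14538593 rad
x = r_b·(cos φ + φ·sin φ) = 20.840134
y = r_b·(sin φ − φ·cos φ) = 0.021081

x=20.840134 y=0.021081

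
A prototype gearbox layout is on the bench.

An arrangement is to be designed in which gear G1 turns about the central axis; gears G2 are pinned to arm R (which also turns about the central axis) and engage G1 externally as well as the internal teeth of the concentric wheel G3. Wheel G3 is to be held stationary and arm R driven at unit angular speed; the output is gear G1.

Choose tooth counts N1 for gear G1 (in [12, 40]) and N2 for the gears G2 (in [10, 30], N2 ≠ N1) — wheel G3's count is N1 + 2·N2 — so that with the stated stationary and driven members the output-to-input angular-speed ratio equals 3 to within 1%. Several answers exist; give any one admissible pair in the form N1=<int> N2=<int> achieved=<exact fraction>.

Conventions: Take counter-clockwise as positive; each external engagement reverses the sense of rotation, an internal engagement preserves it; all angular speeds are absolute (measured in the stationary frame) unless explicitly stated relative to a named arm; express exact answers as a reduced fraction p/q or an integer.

topology: planetary set — design target 3, arm = carrier (Willis)
Willis with ω_ring = 0: ω_sun/ω_arm = (N1+N3)/N1; set equal to 3  ⇒  N3/N1 = 3 − 1 = 2
N3 = N1 + 2·N2  ⇒  N2/N1 = (N3/N1 − 1)/2 = (2 − 1)/2 = 1/2
smallest multiple with N1 ≥ 12 and N2 ≥ 10: k = 10  ⇒  N1 = 10·2 = 20, N2 = 10·1 = 10 (N1 ≤ 40, N2 ≤ 30, N2 ≠ N1 ✓), N3 = 20 + 2·10 = 40
check: (N1+N3)/N1 with N1 = 20, N3 = 40 gives 3; |achieved − target| = 0 ≤ 3/100 ✓

N1=20 N2=10 achieved=3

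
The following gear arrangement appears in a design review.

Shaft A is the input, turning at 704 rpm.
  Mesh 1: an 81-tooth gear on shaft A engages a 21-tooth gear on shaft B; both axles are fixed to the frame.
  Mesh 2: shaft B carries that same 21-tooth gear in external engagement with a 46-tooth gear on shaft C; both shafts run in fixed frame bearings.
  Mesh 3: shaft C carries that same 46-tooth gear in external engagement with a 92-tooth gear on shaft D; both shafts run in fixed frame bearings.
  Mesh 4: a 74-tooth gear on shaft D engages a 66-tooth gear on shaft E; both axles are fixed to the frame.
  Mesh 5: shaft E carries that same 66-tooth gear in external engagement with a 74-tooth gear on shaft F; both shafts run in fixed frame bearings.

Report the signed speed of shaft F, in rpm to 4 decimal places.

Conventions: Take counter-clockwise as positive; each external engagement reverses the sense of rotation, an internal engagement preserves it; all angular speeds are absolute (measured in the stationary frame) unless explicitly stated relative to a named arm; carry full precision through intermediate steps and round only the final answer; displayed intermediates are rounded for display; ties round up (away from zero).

-619.8261 rpm

recognized (6 fixed axles, 5 meshes): fixed-axis compound train
mesh 1 [81T→21T]: ω = 704.0000×81/21 = 2715.4286 rpm, sense flips to −
mesh 2 [21T→46T]: ω = 2715.4286×21/46 = 1239.6522 rpm, sense flips to +
mesh 3 [46T→92T]: ω = 1239.6522×46/92 = 619.8261 rpm, sense flips to −
mesh 4 [74T→66T]: ω = 619.8261×74/66 = 694.9565 rpm, sense flips to +
mesh 5 [66T→74T]: ω = 694.9565×66/74 = 619.8261 rpm, sense flips to −
signed output speed = -619.8261 rpm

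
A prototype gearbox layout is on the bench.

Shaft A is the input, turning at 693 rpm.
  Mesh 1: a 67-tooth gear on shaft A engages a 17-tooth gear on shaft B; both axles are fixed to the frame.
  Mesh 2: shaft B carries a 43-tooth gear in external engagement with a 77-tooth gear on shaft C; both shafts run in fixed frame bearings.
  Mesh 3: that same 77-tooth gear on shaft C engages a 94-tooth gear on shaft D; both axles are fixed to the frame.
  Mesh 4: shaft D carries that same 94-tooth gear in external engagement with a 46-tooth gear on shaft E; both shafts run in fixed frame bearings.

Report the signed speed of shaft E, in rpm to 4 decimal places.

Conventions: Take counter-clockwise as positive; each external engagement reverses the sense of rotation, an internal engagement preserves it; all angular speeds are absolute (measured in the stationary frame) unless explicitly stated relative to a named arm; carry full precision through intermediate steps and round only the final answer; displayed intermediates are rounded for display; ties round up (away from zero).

class = fixed-axis compound train [4 meshes; 4 ratios multiply, 4 sense flips]
mesh 1 [67T→17T]: ω = 693.0000×67/17 = 2731.2353 rpm, sense flips to −
mesh 2 [43T→77T]: ω = 2731.2353×43/77 = 1525.2353 rpm, sense flips to +
mesh 3 [77T→94T]: ω = 1525.2353×77/94 = 1249.3949 rpm, sense flips to −
mesh 4 [94T→46T]: ω = 1249.3949×94/46 = 2553.1113 rpm, sense flips to +
signed output speed = +2553.1113 rpm

+2553.1113 rpm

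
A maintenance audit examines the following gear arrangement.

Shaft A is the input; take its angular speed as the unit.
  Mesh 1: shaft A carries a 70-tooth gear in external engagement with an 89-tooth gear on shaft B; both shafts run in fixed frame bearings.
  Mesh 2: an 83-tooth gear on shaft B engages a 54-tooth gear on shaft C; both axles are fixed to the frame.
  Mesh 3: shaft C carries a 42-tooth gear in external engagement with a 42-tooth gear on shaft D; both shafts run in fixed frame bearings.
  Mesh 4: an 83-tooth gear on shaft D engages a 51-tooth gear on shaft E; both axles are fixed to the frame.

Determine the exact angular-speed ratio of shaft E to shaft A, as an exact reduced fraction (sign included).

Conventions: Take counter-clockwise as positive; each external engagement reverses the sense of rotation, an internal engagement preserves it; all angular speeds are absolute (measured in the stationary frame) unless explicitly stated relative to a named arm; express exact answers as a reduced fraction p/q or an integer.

241115/122553

class = fixed-axis compound train [4 meshes; 4 ratios multiply, 4 sense flips]
mesh 1 [70T→89T]: running ratio 70/89, sense −
mesh 2 [83T→54T]: running ratio 2905/2403, sense +
mesh 3 [42T→42T]: running ratio 2905/2403, sense −
mesh 4 [83T→51T]: running ratio 241115/122553, sense +
ω_out/ω_in = 241115/122553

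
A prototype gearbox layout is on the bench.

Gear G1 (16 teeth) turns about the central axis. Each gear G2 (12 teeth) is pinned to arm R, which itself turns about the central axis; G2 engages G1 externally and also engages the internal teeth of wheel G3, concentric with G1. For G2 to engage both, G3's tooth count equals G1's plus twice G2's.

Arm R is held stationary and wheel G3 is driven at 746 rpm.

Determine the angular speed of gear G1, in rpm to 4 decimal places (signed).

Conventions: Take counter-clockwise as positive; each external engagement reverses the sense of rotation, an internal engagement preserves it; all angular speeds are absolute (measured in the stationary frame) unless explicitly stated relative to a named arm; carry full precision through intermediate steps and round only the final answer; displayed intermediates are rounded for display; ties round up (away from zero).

-1865.0000 rpm

topology: planetary set — G1 16T / G2 12T / G3 40T, arm = carrier (Willis)
normalise by the input: solve with ω_ring = 1, then scale by 746 rpm
ring teeth: 16 + 2·12 = 40
16(ω_sun−ω_arm) = −40(ω_ring−ω_arm),  ω_arm = 0, ω_ring = 1
ω_sun = 0 − (40/16)(1−0) = -5/2
scale: ω_sun = -5/2 × 746 rpm = -1865.0000 rpm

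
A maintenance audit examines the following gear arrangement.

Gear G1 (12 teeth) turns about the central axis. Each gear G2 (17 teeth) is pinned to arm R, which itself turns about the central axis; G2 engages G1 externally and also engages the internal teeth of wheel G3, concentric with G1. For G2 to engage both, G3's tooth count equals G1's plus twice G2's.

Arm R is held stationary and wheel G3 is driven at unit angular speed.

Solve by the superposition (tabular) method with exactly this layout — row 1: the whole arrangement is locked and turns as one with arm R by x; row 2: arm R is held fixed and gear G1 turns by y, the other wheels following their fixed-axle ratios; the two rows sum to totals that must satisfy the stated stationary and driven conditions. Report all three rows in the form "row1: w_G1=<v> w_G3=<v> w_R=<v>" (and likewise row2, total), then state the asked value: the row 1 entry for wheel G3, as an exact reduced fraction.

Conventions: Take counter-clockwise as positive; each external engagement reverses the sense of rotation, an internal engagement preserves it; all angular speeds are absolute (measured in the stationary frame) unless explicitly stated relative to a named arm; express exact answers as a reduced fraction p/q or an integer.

planetary set (12T centre, 17T on arm, 46T internal) — Willis relation
row 1 (train locked, turned with arm): all members turn x
row 2 — arm fixed, fixed-axis ratios: sun y, ring −(12/46)·y, arm 0
boundary: total ω_arm = x = 0 and total ω_ring = x − (12/46)·y = 1  ⇒  y = -23/6, x = 0
row 2 ring = −(12/46)·(-23/6) = 1
totals (row 1 + row 2): sun 0 + (-23/6) = -23/6, ring 0 + 1 = 1, arm 0 + 0 = 0
asked cell (row1, ring) = 0

row1: w_G1=0 w_G3=0 w_R=0
row2: w_G1=-23/6 w_G3=1 w_R=0
total: w_G1=-23/6 w_G3=1 w_R=0
asked value: 0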